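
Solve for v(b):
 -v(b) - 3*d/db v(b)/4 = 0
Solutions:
 v(b) = C1*exp(-4*b/3)


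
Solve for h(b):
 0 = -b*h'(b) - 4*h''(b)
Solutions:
 h(b) = C1 + C2*erf(sqrt(2)*b/4)


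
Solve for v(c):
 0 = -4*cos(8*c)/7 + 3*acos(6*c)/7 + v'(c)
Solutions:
 v(c) = C1 - 3*c*acos(6*c)/7 + sqrt(1 - 36*c^2)/14 + sin(8*c)/14


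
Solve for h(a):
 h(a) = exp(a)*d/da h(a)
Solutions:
 h(a) = C1*exp(-exp(-a))


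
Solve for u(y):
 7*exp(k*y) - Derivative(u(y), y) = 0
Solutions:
 u(y) = C1 + 7*exp(k*y)/k


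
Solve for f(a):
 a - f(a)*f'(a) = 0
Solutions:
 f(a) = -sqrt(C1 + a^2)
 f(a) = sqrt(C1 + a^2)


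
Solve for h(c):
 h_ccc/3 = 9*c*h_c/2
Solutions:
 h(c) = C1 + Integral(C2*airyai(3*2^(2/3)*c/2) + C3*airybi(3*2^(2/3)*c/2), c)


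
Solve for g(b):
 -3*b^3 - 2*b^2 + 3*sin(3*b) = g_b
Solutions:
 g(b) = C1 - 3*b^4/4 - 2*b^3/3 - cos(3*b)


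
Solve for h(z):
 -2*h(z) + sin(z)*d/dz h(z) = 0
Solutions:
 h(z) = C1*(cos(z) - 1)/(cos(z) + 1)


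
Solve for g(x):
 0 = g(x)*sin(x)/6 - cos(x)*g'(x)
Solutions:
 g(x) = C1/cos(x)^(1/6)


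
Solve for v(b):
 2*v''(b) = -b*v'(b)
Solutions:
 v(b) = C1 + C2*erf(b/2)


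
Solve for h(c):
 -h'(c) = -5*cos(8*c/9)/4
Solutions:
 h(c) = C1 + 45*sin(8*c/9)/32


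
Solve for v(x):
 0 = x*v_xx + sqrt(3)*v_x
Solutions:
 v(x) = C1 + C2*x^(1 - sqrt(3))


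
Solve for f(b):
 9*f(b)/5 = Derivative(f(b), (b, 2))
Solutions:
 f(b) = C1*exp(-3*sqrt(5)*b/5) + C2*exp(3*sqrt(5)*b/5)


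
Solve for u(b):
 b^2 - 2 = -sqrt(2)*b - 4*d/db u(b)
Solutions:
 u(b) = C1 - b^3/12 - sqrt(2)*b^2/8 + b/2


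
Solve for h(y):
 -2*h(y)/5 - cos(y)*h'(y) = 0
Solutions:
 h(y) = C1*(sin(y) - 1)^(1/5)/(sin(y) + 1)^(1/5)


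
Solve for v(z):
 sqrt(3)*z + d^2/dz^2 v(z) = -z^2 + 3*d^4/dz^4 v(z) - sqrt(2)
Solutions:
 v(z) = C1 + C2*z + C3*exp(-sqrt(3)*z/3) + C4*exp(sqrt(3)*z/3) - z^4/12 - sqrt(3)*z^3/6 + z^2*(-3 - sqrt(2)/2)


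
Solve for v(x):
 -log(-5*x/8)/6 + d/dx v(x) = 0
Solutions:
 v(x) = C1 + x*log(-x)/6 + x*(-3*log(2) - 1 + log(5))/6


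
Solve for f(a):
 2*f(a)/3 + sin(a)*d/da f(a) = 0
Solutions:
 f(a) = C1*(cos(a) + 1)^(1/3)/(cos(a) - 1)^(1/3)


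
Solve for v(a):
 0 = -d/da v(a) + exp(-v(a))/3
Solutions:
 v(a) = log(C1 + a/3)


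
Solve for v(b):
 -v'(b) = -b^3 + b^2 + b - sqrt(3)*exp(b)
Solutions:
 v(b) = C1 + b^4/4 - b^3/3 - b^2/2 + sqrt(3)*exp(b)


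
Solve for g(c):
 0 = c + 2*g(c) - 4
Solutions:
 g(c) = 2 - c/2


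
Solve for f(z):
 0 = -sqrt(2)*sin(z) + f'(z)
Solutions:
 f(z) = C1 - sqrt(2)*cos(z)


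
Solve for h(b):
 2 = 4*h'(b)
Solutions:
 h(b) = C1 + b/2


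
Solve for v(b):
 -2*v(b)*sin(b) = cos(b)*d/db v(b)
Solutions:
 v(b) = C1*cos(b)^2


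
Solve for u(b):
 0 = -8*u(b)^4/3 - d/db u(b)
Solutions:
 u(b) = (-1 - sqrt(3)*I)*(1/(C1 + 8*b))^(1/3)/2
 u(b) = (-1 + sqrt(3)*I)*(1/(C1 + 8*b))^(1/3)/2
 u(b) = (1/(C1 + 8*b))^(1/3)


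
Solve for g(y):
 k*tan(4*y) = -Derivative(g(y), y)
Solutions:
 g(y) = C1 + k*log(cos(4*y))/4


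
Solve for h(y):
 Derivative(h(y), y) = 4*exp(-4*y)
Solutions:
 h(y) = C1 - exp(-4*y)


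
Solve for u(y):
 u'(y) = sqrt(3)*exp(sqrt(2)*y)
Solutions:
 u(y) = C1 + sqrt(6)*exp(sqrt(2)*y)/2


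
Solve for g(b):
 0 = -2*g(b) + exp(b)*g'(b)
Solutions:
 g(b) = C1*exp(-2*exp(-b))


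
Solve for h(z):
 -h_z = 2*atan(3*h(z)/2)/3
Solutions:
 Integral(1/atan(3*_y/2), (_y, h(z))) = C1 - 2*z/3


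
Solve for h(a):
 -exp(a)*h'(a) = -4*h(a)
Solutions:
 h(a) = C1*exp(-4*exp(-a))


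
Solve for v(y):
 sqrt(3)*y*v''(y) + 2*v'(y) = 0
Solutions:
 v(y) = C1 + C2*y^(1 - 2*sqrt(3)/3)


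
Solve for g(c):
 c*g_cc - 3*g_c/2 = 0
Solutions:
 g(c) = C1 + C2*c^(5/2)


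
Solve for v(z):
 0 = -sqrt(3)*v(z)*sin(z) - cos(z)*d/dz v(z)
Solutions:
 v(z) = C1*cos(z)^(sqrt(3))


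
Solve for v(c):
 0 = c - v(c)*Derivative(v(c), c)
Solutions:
 v(c) = -sqrt(C1 + c^2)
 v(c) = sqrt(C1 + c^2)


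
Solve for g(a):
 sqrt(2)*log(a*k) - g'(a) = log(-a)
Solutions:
 g(a) = C1 + a*(sqrt(2)*log(-k) - sqrt(2) + 1) - a*(1 - sqrt(2))*log(-a)


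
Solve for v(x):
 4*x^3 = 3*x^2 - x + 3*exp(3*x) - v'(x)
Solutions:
 v(x) = C1 - x^4 + x^3 - x^2/2 + exp(3*x)


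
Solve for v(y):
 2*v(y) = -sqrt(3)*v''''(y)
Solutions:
 v(y) = (C1*sin(2^(3/4)*3^(7/8)*y/6) + C2*cos(2^(3/4)*3^(7/8)*y/6))*exp(-2^(3/4)*3^(7/8)*y/6) + (C3*sin(2^(3/4)*3^(7/8)*y/6) + C4*cos(2^(3/4)*3^(7/8)*y/6))*exp(2^(3/4)*3^(7/8)*y/6)


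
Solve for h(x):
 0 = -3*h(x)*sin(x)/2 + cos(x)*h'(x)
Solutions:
 h(x) = C1/cos(x)^(3/2)


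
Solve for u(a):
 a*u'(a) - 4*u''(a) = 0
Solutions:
 u(a) = C1 + C2*erfi(sqrt(2)*a/4)


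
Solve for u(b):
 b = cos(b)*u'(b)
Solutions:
 u(b) = C1 + Integral(b/cos(b), b)


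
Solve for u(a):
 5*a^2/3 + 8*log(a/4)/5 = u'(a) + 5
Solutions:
 u(a) = C1 + 5*a^3/9 + 8*a*log(a)/5 - 33*a/5 - 16*a*log(2)/5


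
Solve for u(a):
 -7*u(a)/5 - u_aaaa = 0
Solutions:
 u(a) = (C1*sin(sqrt(2)*5^(3/4)*7^(1/4)*a/10) + C2*cos(sqrt(2)*5^(3/4)*7^(1/4)*a/10))*exp(-sqrt(2)*5^(3/4)*7^(1/4)*a/10) + (C3*sin(sqrt(2)*5^(3/4)*7^(1/4)*a/10) + C4*cos(sqrt(2)*5^(3/4)*7^(1/4)*a/10))*exp(sqrt(2)*5^(3/4)*7^(1/4)*a/10)


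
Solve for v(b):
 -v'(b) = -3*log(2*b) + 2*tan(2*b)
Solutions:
 v(b) = C1 + 3*b*log(b) - 3*b + 3*b*log(2) + log(cos(2*b))


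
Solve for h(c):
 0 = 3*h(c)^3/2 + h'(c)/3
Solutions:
 h(c) = -sqrt(-1/(C1 - 9*c))
 h(c) = sqrt(-1/(C1 - 9*c))


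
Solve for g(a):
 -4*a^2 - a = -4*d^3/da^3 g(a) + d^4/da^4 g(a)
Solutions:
 g(a) = C1 + C2*a + C3*a^2 + C4*exp(4*a) + a^5/60 + a^4/32 + a^3/32


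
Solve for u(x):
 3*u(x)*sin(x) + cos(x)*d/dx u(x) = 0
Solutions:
 u(x) = C1*cos(x)^3


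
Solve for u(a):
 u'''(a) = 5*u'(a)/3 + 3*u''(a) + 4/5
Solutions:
 u(a) = C1 + C2*exp(a*(9 - sqrt(141))/6) + C3*exp(a*(9 + sqrt(141))/6) - 12*a/25


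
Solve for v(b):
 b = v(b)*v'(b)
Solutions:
 v(b) = -sqrt(C1 + b^2)
 v(b) = sqrt(C1 + b^2)


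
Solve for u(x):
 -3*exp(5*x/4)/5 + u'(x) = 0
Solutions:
 u(x) = C1 + 12*exp(5*x/4)/25


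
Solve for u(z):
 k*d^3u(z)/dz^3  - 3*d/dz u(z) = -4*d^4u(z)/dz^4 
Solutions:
 u(z) = C1 + C2*exp(-z*(k^2/(k^3 + sqrt(-k^6 + (k^3 - 648)^2) - 648)^(1/3) + k + (k^3 + sqrt(-k^6 + (k^3 - 648)^2) - 648)^(1/3))/12) + C3*exp(z*(-4*k^2/((-1 + sqrt(3)*I)*(k^3 + sqrt(-k^6 + (k^3 - 648)^2) - 648)^(1/3)) - 2*k + (k^3 + sqrt(-k^6 + (k^3 - 648)^2) - 648)^(1/3) - sqrt(3)*I*(k^3 + sqrt(-k^6 + (k^3 - 648)^2) - 648)^(1/3))/24) + C4*exp(z*(4*k^2/((1 + sqrt(3)*I)*(k^3 + sqrt(-k^6 + (k^3 - 648)^2) - 648)^(1/3)) - 2*k + (k^3 + sqrt(-k^6 + (k^3 - 648)^2) - 648)^(1/3) + sqrt(3)*I*(k^3 + sqrt(-k^6 + (k^3 - 648)^2) - 648)^(1/3))/24)


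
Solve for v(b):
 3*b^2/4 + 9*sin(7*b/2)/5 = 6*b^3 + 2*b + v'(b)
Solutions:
 v(b) = C1 - 3*b^4/2 + b^3/4 - b^2 - 18*cos(7*b/2)/35


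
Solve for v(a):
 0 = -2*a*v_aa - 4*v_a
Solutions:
 v(a) = C1 + C2/a


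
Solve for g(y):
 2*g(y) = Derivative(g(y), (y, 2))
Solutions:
 g(y) = C1*exp(-sqrt(2)*y) + C2*exp(sqrt(2)*y)


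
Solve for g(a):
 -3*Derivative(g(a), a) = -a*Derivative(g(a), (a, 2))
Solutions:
 g(a) = C1 + C2*a^4


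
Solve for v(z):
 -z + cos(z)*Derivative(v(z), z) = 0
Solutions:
 v(z) = C1 + Integral(z/cos(z), z)


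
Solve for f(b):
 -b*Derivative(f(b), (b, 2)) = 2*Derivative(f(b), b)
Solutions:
 f(b) = C1 + C2/b


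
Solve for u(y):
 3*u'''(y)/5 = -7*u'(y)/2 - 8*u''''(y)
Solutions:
 u(y) = C1 + C2*exp(y*(-2 + (20*sqrt(490070) + 14001)^(-1/3) + (20*sqrt(490070) + 14001)^(1/3))/80)*sin(sqrt(3)*y*(-(20*sqrt(490070) + 14001)^(1/3) + (20*sqrt(490070) + 14001)^(-1/3))/80) + C3*exp(y*(-2 + (20*sqrt(490070) + 14001)^(-1/3) + (20*sqrt(490070) + 14001)^(1/3))/80)*cos(sqrt(3)*y*(-(20*sqrt(490070) + 14001)^(1/3) + (20*sqrt(490070) + 14001)^(-1/3))/80) + C4*exp(-y*((20*sqrt(490070) + 14001)^(-1/3) + 1 + (20*sqrt(490070) + 14001)^(1/3))/40)


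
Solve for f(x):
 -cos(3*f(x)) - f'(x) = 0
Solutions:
 f(x) = -asin((C1 + exp(6*x))/(C1 - exp(6*x)))/3 + pi/3
 f(x) = asin((C1 + exp(6*x))/(C1 - exp(6*x)))/3


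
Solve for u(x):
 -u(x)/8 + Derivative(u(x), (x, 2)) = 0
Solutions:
 u(x) = C1*exp(-sqrt(2)*x/4) + C2*exp(sqrt(2)*x/4)


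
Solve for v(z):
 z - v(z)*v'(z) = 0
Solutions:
 v(z) = -sqrt(C1 + z^2)
 v(z) = sqrt(C1 + z^2)


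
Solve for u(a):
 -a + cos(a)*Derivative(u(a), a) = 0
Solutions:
 u(a) = C1 + Integral(a/cos(a), a)


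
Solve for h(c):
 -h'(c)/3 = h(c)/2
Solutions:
 h(c) = C1*exp(-3*c/2)


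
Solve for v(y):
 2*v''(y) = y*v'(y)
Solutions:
 v(y) = C1 + C2*erfi(y/2)


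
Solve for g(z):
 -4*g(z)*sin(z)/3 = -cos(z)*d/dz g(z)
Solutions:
 g(z) = C1/cos(z)^(4/3)


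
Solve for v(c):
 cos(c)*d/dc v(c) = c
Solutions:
 v(c) = C1 + Integral(c/cos(c), c)


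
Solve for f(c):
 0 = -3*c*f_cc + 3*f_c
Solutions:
 f(c) = C1 + C2*c^2


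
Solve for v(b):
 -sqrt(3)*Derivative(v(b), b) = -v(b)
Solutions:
 v(b) = C1*exp(sqrt(3)*b/3)


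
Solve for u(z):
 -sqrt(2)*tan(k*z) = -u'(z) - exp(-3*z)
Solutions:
 u(z) = C1 - Piecewise((-exp(-3*z)/3 - sqrt(2)*log(tan(k*z)^2 + 1)/(2*k), Ne(k, 0)), (-exp(-3*z)/3, True))


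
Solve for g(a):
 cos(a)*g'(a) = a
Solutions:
 g(a) = C1 + Integral(a/cos(a), a)


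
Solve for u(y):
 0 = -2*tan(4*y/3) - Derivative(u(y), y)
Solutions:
 u(y) = C1 + 3*log(cos(4*y/3))/2


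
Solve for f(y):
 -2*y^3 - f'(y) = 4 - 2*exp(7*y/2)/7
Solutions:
 f(y) = C1 - y^4/2 - 4*y + 4*exp(7*y/2)/49


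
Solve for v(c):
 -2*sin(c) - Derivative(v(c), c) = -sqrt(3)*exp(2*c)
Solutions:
 v(c) = C1 + sqrt(3)*exp(2*c)/2 + 2*cos(c)


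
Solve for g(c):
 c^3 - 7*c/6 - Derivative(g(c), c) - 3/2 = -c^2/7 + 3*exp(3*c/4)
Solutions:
 g(c) = C1 + c^4/4 + c^3/21 - 7*c^2/12 - 3*c/2 - 4*exp(3*c/4)


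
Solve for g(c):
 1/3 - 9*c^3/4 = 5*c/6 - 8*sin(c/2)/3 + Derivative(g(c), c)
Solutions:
 g(c) = C1 - 9*c^4/16 - 5*c^2/12 + c/3 - 16*cos(c/2)/3


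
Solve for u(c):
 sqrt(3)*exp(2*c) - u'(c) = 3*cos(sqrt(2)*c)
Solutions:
 u(c) = C1 + sqrt(3)*exp(2*c)/2 - 3*sqrt(2)*sin(sqrt(2)*c)/2


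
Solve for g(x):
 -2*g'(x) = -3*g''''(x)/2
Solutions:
 g(x) = C1 + C4*exp(6^(2/3)*x/3) + (C2*sin(2^(2/3)*3^(1/6)*x/2) + C3*cos(2^(2/3)*3^(1/6)*x/2))*exp(-6^(2/3)*x/6)


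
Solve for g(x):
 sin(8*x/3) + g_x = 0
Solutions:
 g(x) = C1 + 3*cos(8*x/3)/8


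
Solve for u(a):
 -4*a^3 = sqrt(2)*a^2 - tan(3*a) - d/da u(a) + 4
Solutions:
 u(a) = C1 + a^4 + sqrt(2)*a^3/3 + 4*a + log(cos(3*a))/3


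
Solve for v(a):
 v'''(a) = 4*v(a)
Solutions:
 v(a) = C3*exp(2^(2/3)*a) + (C1*sin(2^(2/3)*sqrt(3)*a/2) + C2*cos(2^(2/3)*sqrt(3)*a/2))*exp(-2^(2/3)*a/2)


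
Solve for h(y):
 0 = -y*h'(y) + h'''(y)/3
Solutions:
 h(y) = C1 + Integral(C2*airyai(3^(1/3)*y) + C3*airybi(3^(1/3)*y), y)


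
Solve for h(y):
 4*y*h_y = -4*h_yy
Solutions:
 h(y) = C1 + C2*erf(sqrt(2)*y/2)


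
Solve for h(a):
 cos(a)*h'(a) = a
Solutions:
 h(a) = C1 + Integral(a/cos(a), a)


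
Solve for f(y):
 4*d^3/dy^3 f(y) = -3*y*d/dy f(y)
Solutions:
 f(y) = C1 + Integral(C2*airyai(-6^(1/3)*y/2) + C3*airybi(-6^(1/3)*y/2), y)


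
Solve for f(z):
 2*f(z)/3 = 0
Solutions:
 f(z) = 0


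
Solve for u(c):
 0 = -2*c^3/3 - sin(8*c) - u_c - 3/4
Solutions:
 u(c) = C1 - c^4/6 - 3*c/4 + cos(8*c)/8


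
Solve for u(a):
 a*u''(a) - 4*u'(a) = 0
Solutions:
 u(a) = C1 + C2*a^5


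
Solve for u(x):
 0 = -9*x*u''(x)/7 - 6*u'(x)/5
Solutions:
 u(x) = C1 + C2*x^(1/15)


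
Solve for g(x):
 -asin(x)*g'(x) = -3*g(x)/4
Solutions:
 g(x) = C1*exp(3*Integral(1/asin(x), x)/4)


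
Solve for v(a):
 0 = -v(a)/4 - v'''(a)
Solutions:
 v(a) = C3*exp(-2^(1/3)*a/2) + (C1*sin(2^(1/3)*sqrt(3)*a/4) + C2*cos(2^(1/3)*sqrt(3)*a/4))*exp(2^(1/3)*a/4)


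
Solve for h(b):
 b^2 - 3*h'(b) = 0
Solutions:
 h(b) = C1 + b^3/9


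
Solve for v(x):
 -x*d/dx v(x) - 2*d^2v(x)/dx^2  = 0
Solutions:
 v(x) = C1 + C2*erf(x/2)


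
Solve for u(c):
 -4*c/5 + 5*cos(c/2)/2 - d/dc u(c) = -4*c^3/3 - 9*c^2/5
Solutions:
 u(c) = C1 + c^4/3 + 3*c^3/5 - 2*c^2/5 + 5*sin(c/2)


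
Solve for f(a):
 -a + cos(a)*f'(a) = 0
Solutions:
 f(a) = C1 + Integral(a/cos(a), a)


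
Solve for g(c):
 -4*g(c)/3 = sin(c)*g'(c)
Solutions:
 g(c) = C1*(cos(c) + 1)^(2/3)/(cos(c) - 1)^(2/3)


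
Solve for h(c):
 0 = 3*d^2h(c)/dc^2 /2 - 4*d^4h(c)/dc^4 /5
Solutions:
 h(c) = C1 + C2*c + C3*exp(-sqrt(30)*c/4) + C4*exp(sqrt(30)*c/4)


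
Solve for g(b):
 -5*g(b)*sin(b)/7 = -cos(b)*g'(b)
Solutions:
 g(b) = C1/cos(b)^(5/7)


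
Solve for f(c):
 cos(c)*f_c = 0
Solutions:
 f(c) = C1


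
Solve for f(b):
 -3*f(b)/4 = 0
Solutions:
 f(b) = 0


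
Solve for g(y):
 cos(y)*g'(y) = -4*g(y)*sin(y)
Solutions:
 g(y) = C1*cos(y)^4


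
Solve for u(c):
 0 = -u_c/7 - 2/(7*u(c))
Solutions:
 u(c) = -sqrt(C1 - 4*c)
 u(c) = sqrt(C1 - 4*c)


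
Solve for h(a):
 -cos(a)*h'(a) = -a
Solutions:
 h(a) = C1 + Integral(a/cos(a), a)


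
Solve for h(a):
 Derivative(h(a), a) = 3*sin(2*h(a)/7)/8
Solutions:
 -3*a/8 + 7*log(cos(2*h(a)/7) - 1)/4 - 7*log(cos(2*h(a)/7) + 1)/4 = C1


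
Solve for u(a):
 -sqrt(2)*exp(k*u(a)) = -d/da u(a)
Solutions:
 u(a) = Piecewise((log(-1/(C1*k + sqrt(2)*a*k))/k, Ne(k, 0)), (nan, True))
 u(a) = Piecewise((C1 + sqrt(2)*a, Eq(k, 0)), (nan, True))


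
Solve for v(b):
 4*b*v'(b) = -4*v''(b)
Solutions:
 v(b) = C1 + C2*erf(sqrt(2)*b/2)


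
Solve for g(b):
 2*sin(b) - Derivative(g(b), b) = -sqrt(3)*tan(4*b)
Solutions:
 g(b) = C1 - sqrt(3)*log(cos(4*b))/4 - 2*cos(b)


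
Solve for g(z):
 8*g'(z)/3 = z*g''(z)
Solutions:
 g(z) = C1 + C2*z^(11/3)


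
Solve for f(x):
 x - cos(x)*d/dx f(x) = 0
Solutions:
 f(x) = C1 + Integral(x/cos(x), x)


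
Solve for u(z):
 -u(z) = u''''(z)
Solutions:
 u(z) = (C1*sin(sqrt(2)*z/2) + C2*cos(sqrt(2)*z/2))*exp(-sqrt(2)*z/2) + (C3*sin(sqrt(2)*z/2) + C4*cos(sqrt(2)*z/2))*exp(sqrt(2)*z/2)


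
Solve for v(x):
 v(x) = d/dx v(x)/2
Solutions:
 v(x) = C1*exp(2*x)


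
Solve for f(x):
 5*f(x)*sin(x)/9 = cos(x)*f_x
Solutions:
 f(x) = C1/cos(x)^(5/9)


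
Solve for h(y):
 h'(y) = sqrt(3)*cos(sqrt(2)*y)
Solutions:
 h(y) = C1 + sqrt(6)*sin(sqrt(2)*y)/2


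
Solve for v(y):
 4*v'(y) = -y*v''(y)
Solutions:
 v(y) = C1 + C2/y^3


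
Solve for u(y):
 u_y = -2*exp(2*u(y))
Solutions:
 u(y) = log(-sqrt(-1/(C1 - 2*y))) - log(2)/2
 u(y) = log(-1/(C1 - 2*y))/2 - log(2)/2


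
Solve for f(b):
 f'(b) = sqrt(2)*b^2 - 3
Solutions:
 f(b) = C1 + sqrt(2)*b^3/3 - 3*b


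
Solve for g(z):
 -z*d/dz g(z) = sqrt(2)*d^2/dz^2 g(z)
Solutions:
 g(z) = C1 + C2*erf(2^(1/4)*z/2)


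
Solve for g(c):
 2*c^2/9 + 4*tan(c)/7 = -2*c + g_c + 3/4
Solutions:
 g(c) = C1 + 2*c^3/27 + c^2 - 3*c/4 - 4*log(cos(c))/7


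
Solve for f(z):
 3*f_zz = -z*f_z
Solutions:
 f(z) = C1 + C2*erf(sqrt(6)*z/6)


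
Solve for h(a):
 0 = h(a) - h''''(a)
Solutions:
 h(a) = C1*exp(-a) + C2*exp(a) + C3*sin(a) + C4*cos(a)


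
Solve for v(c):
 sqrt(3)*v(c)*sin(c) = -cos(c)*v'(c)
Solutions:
 v(c) = C1*cos(c)^(sqrt(3))


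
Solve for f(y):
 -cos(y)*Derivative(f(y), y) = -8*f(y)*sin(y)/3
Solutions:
 f(y) = C1/cos(y)^(8/3)


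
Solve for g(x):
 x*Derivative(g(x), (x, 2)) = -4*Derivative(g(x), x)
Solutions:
 g(x) = C1 + C2/x^3


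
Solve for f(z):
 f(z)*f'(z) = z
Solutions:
 f(z) = -sqrt(C1 + z^2)
 f(z) = sqrt(C1 + z^2)


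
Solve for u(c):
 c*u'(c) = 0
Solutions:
 u(c) = C1


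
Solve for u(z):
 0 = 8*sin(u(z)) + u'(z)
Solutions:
 u(z) = -acos((-C1 - exp(16*z))/(C1 - exp(16*z))) + 2*pi
 u(z) = acos((-C1 - exp(16*z))/(C1 - exp(16*z)))


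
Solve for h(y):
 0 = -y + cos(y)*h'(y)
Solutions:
 h(y) = C1 + Integral(y/cos(y), y)


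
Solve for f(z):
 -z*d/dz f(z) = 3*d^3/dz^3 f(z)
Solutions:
 f(z) = C1 + Integral(C2*airyai(-3^(2/3)*z/3) + C3*airybi(-3^(2/3)*z/3), z)


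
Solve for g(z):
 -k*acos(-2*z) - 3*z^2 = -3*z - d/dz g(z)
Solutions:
 g(z) = C1 + k*(z*acos(-2*z) + sqrt(1 - 4*z^2)/2) + z^3 - 3*z^2/2


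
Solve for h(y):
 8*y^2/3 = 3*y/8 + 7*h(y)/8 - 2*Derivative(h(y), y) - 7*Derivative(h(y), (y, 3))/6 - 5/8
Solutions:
 h(y) = C1*exp(7^(1/3)*y*(-(147 + sqrt(50281))^(1/3) + 16*7^(1/3)/(147 + sqrt(50281))^(1/3))/28)*sin(sqrt(3)*7^(1/3)*y*(16*7^(1/3)/(147 + sqrt(50281))^(1/3) + (147 + sqrt(50281))^(1/3))/28) + C2*exp(7^(1/3)*y*(-(147 + sqrt(50281))^(1/3) + 16*7^(1/3)/(147 + sqrt(50281))^(1/3))/28)*cos(sqrt(3)*7^(1/3)*y*(16*7^(1/3)/(147 + sqrt(50281))^(1/3) + (147 + sqrt(50281))^(1/3))/28) + C3*exp(-7^(1/3)*y*(-(147 + sqrt(50281))^(1/3) + 16*7^(1/3)/(147 + sqrt(50281))^(1/3))/14) + 64*y^2/21 + 1985*y/147 + 32495/1029


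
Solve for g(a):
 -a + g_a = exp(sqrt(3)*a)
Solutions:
 g(a) = C1 + a^2/2 + sqrt(3)*exp(sqrt(3)*a)/3


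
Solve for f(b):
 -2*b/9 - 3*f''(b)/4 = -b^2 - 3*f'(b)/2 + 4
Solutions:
 f(b) = C1 + C2*exp(2*b) - 2*b^3/9 - 7*b^2/27 + 65*b/27


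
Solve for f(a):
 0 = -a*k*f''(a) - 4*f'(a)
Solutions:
 f(a) = C1 + a^(((re(k) - 4)*re(k) + im(k)^2)/(re(k)^2 + im(k)^2))*(C2*sin(4*log(a)*Abs(im(k))/(re(k)^2 + im(k)^2)) + C3*cos(4*log(a)*im(k)/(re(k)^2 + im(k)^2)))


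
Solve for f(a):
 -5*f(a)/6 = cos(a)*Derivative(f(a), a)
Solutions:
 f(a) = C1*(sin(a) - 1)^(5/12)/(sin(a) + 1)^(5/12)


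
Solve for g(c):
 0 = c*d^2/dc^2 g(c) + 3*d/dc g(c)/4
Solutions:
 g(c) = C1 + C2*c^(1/4)


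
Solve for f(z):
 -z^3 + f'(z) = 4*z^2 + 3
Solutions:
 f(z) = C1 + z^4/4 + 4*z^3/3 + 3*z


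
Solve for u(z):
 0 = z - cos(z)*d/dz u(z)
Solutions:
 u(z) = C1 + Integral(z/cos(z), z)


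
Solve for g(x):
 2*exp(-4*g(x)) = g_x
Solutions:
 g(x) = log(-I*(C1 + 8*x)^(1/4))
 g(x) = log(I*(C1 + 8*x)^(1/4))
 g(x) = log(-(C1 + 8*x)^(1/4))
 g(x) = log(C1 + 8*x)/4


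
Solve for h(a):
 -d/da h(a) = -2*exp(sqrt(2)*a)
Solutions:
 h(a) = C1 + sqrt(2)*exp(sqrt(2)*a)


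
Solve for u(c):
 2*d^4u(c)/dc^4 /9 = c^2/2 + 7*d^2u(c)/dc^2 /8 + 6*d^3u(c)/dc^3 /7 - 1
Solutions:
 u(c) = C1 + C2*c + C3*exp(3*c*(18 - sqrt(667))/28) + C4*exp(3*c*(18 + sqrt(667))/28) - c^4/21 + 64*c^3/343 - 18460*c^2/151263


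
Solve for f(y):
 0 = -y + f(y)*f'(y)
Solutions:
 f(y) = -sqrt(C1 + y^2)
 f(y) = sqrt(C1 + y^2)


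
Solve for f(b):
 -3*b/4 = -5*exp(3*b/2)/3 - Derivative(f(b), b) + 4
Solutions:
 f(b) = C1 + 3*b^2/8 + 4*b - 10*exp(3*b/2)/9


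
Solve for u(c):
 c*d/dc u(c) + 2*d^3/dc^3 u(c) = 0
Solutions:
 u(c) = C1 + Integral(C2*airyai(-2^(2/3)*c/2) + C3*airybi(-2^(2/3)*c/2), c)


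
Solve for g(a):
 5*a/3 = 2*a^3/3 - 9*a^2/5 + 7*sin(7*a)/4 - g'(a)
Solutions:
 g(a) = C1 + a^4/6 - 3*a^3/5 - 5*a^2/6 - cos(7*a)/4


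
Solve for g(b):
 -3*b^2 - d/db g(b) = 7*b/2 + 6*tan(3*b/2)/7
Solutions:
 g(b) = C1 - b^3 - 7*b^2/4 + 4*log(cos(3*b/2))/7


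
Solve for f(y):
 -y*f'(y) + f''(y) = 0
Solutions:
 f(y) = C1 + C2*erfi(sqrt(2)*y/2)


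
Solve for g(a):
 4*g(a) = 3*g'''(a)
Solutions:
 g(a) = C3*exp(6^(2/3)*a/3) + (C1*sin(2^(2/3)*3^(1/6)*a/2) + C2*cos(2^(2/3)*3^(1/6)*a/2))*exp(-6^(2/3)*a/6)


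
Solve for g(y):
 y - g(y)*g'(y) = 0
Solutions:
 g(y) = -sqrt(C1 + y^2)
 g(y) = sqrt(C1 + y^2)


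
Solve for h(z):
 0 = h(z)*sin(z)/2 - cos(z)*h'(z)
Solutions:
 h(z) = C1/sqrt(cos(z))


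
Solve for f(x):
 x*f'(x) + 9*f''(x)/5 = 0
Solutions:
 f(x) = C1 + C2*erf(sqrt(10)*x/6)


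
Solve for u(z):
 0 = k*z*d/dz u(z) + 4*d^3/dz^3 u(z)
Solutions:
 u(z) = C1 + Integral(C2*airyai(2^(1/3)*z*(-k)^(1/3)/2) + C3*airybi(2^(1/3)*z*(-k)^(1/3)/2), z)


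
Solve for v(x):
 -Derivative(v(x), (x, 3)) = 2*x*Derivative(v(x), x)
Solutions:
 v(x) = C1 + Integral(C2*airyai(-2^(1/3)*x) + C3*airybi(-2^(1/3)*x), x)


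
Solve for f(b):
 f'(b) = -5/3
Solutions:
 f(b) = C1 - 5*b/3


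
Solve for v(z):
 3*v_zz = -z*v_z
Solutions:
 v(z) = C1 + C2*erf(sqrt(6)*z/6)


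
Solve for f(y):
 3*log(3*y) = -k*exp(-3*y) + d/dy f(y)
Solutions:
 f(y) = C1 - k*exp(-3*y)/3 + 3*y*log(y) + 3*y*(-1 + log(3))


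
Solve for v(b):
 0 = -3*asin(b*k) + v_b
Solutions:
 v(b) = C1 + 3*Piecewise((b*asin(b*k) + sqrt(-b^2*k^2 + 1)/k, Ne(k, 0)), (0, True))


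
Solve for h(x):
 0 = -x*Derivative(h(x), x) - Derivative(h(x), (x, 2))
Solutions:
 h(x) = C1 + C2*erf(sqrt(2)*x/2)


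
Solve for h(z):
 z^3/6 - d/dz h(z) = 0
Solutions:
 h(z) = C1 + z^4/24


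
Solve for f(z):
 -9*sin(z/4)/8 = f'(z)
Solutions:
 f(z) = C1 + 9*cos(z/4)/2


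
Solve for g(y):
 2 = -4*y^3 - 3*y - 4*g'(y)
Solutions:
 g(y) = C1 - y^4/4 - 3*y^2/8 - y/2


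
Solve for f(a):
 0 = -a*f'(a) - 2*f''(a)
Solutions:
 f(a) = C1 + C2*erf(a/2)


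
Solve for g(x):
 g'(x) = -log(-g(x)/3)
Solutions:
 Integral(1/(log(-_y) - log(3)), (_y, g(x))) = C1 - x


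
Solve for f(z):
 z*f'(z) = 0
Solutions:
 f(z) = C1


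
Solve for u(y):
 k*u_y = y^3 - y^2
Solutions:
 u(y) = C1 + y^4/(4*k) - y^3/(3*k)


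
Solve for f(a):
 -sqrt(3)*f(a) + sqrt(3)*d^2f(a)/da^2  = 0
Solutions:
 f(a) = C1*exp(-a) + C2*exp(a)


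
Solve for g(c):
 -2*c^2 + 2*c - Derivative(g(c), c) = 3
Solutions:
 g(c) = C1 - 2*c^3/3 + c^2 - 3*c


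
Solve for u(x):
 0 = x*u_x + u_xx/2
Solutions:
 u(x) = C1 + C2*erf(x)


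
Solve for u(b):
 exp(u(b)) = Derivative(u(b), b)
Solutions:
 u(b) = log(-1/(C1 + b))


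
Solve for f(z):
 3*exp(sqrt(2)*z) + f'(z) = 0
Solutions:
 f(z) = C1 - 3*sqrt(2)*exp(sqrt(2)*z)/2


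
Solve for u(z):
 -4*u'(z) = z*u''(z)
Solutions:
 u(z) = C1 + C2/z^3


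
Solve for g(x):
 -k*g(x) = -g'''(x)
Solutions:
 g(x) = C1*exp(k^(1/3)*x) + C2*exp(k^(1/3)*x*(-1 + sqrt(3)*I)/2) + C3*exp(-k^(1/3)*x*(1 + sqrt(3)*I)/2)


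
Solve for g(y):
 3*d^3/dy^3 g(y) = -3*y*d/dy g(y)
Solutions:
 g(y) = C1 + Integral(C2*airyai(-y) + C3*airybi(-y), y)


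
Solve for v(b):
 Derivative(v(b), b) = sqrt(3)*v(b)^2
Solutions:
 v(b) = -1/(C1 + sqrt(3)*b)


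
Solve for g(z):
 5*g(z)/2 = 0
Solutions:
 g(z) = 0


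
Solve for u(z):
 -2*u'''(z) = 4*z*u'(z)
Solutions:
 u(z) = C1 + Integral(C2*airyai(-2^(1/3)*z) + C3*airybi(-2^(1/3)*z), z)


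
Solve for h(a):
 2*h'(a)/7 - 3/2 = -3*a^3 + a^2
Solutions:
 h(a) = C1 - 21*a^4/8 + 7*a^3/6 + 21*a/4


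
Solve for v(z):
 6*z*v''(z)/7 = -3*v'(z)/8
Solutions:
 v(z) = C1 + C2*z^(9/16)


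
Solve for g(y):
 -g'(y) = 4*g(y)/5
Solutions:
 g(y) = C1*exp(-4*y/5)


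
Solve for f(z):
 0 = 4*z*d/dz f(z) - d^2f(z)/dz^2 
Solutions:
 f(z) = C1 + C2*erfi(sqrt(2)*z)


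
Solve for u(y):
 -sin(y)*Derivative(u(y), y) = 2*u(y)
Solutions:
 u(y) = C1*(cos(y) + 1)/(cos(y) - 1)


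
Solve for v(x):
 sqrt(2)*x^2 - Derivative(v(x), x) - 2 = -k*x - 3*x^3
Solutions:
 v(x) = C1 + k*x^2/2 + 3*x^4/4 + sqrt(2)*x^3/3 - 2*x


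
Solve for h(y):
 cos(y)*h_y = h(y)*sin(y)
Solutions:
 h(y) = C1/cos(y)


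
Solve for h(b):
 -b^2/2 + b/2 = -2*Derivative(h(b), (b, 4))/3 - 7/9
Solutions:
 h(b) = C1 + C2*b + C3*b^2 + C4*b^3 + b^6/480 - b^5/160 - 7*b^4/144


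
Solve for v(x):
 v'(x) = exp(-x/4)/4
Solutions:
 v(x) = C1 - 1/exp(x)^(1/4)


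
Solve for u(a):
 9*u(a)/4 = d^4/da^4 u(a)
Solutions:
 u(a) = C1*exp(-sqrt(6)*a/2) + C2*exp(sqrt(6)*a/2) + C3*sin(sqrt(6)*a/2) + C4*cos(sqrt(6)*a/2)


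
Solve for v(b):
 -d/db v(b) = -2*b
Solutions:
 v(b) = C1 + b^2


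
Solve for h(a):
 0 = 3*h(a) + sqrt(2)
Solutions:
 h(a) = -sqrt(2)/3


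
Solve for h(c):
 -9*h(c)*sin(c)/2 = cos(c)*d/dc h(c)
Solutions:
 h(c) = C1*cos(c)^(9/2)


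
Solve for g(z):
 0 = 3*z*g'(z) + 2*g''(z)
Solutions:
 g(z) = C1 + C2*erf(sqrt(3)*z/2)


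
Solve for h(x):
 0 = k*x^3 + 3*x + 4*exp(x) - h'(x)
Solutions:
 h(x) = C1 + k*x^4/4 + 3*x^2/2 + 4*exp(x)


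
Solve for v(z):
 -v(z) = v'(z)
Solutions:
 v(z) = C1*exp(-z)


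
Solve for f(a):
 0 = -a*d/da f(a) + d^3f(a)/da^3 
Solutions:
 f(a) = C1 + Integral(C2*airyai(a) + C3*airybi(a), a)


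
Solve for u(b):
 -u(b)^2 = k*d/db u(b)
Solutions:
 u(b) = k/(C1*k + b)


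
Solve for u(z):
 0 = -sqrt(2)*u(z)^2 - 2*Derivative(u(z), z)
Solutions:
 u(z) = 2/(C1 + sqrt(2)*z)


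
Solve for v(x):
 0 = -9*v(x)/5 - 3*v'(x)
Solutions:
 v(x) = C1*exp(-3*x/5)


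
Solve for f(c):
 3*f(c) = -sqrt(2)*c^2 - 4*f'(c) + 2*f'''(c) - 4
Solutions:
 f(c) = C1*exp(-6^(1/3)*c*(4*6^(1/3)/(sqrt(345) + 27)^(1/3) + (sqrt(345) + 27)^(1/3))/12)*sin(2^(1/3)*3^(1/6)*c*(-3^(2/3)*(sqrt(345) + 27)^(1/3)/12 + 2^(1/3)/(sqrt(345) + 27)^(1/3))) + C2*exp(-6^(1/3)*c*(4*6^(1/3)/(sqrt(345) + 27)^(1/3) + (sqrt(345) + 27)^(1/3))/12)*cos(2^(1/3)*3^(1/6)*c*(-3^(2/3)*(sqrt(345) + 27)^(1/3)/12 + 2^(1/3)/(sqrt(345) + 27)^(1/3))) + C3*exp(6^(1/3)*c*(4*6^(1/3)/(sqrt(345) + 27)^(1/3) + (sqrt(345) + 27)^(1/3))/6) - sqrt(2)*c^2/3 + 8*sqrt(2)*c/9 - 32*sqrt(2)/27 - 4/3


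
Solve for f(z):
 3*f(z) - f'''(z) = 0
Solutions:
 f(z) = C3*exp(3^(1/3)*z) + (C1*sin(3^(5/6)*z/2) + C2*cos(3^(5/6)*z/2))*exp(-3^(1/3)*z/2)


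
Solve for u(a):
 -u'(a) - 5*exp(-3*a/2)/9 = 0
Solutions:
 u(a) = C1 + 10*exp(-3*a/2)/27


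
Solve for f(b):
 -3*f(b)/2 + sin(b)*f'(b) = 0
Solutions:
 f(b) = C1*(cos(b) - 1)^(3/4)/(cos(b) + 1)^(3/4)


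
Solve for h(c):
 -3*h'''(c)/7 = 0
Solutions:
 h(c) = C1 + C2*c + C3*c^2


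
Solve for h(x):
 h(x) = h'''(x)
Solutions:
 h(x) = C3*exp(x) + (C1*sin(sqrt(3)*x/2) + C2*cos(sqrt(3)*x/2))*exp(-x/2)


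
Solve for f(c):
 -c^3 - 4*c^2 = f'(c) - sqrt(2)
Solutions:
 f(c) = C1 - c^4/4 - 4*c^3/3 + sqrt(2)*c


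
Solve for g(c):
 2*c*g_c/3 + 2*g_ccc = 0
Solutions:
 g(c) = C1 + Integral(C2*airyai(-3^(2/3)*c/3) + C3*airybi(-3^(2/3)*c/3), c)


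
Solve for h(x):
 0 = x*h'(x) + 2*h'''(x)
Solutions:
 h(x) = C1 + Integral(C2*airyai(-2^(2/3)*x/2) + C3*airybi(-2^(2/3)*x/2), x)


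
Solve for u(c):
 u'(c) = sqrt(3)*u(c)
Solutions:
 u(c) = C1*exp(sqrt(3)*c)


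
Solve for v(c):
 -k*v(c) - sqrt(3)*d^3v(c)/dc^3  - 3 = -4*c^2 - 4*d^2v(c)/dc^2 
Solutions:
 v(c) = C1*exp(c*(2^(2/3)*sqrt(3)*(81*k + sqrt((81*k - 128)^2 - 16384) - 128)^(1/3) - 3*2^(2/3)*I*(81*k + sqrt((81*k - 128)^2 - 16384) - 128)^(1/3) + 16*sqrt(3) - 384*2^(1/3)/((-sqrt(3) + 3*I)*(81*k + sqrt((81*k - 128)^2 - 16384) - 128)^(1/3)))/36) + C2*exp(c*(2^(2/3)*sqrt(3)*(81*k + sqrt((81*k - 128)^2 - 16384) - 128)^(1/3) + 3*2^(2/3)*I*(81*k + sqrt((81*k - 128)^2 - 16384) - 128)^(1/3) + 16*sqrt(3) + 384*2^(1/3)/((sqrt(3) + 3*I)*(81*k + sqrt((81*k - 128)^2 - 16384) - 128)^(1/3)))/36) + C3*exp(sqrt(3)*c*(-2^(2/3)*(81*k + sqrt((81*k - 128)^2 - 16384) - 128)^(1/3) + 8 - 32*2^(1/3)/(81*k + sqrt((81*k - 128)^2 - 16384) - 128)^(1/3))/18) + 4*c^2/k - 3/k + 32/k^2


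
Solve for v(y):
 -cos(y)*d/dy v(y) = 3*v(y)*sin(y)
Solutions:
 v(y) = C1*cos(y)^3


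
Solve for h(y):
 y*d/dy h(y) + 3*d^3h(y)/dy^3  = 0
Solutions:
 h(y) = C1 + Integral(C2*airyai(-3^(2/3)*y/3) + C3*airybi(-3^(2/3)*y/3), y)


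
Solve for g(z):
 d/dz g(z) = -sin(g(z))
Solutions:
 g(z) = -acos((-C1 - exp(2*z))/(C1 - exp(2*z))) + 2*pi
 g(z) = acos((-C1 - exp(2*z))/(C1 - exp(2*z)))


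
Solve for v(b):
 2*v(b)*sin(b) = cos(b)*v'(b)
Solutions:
 v(b) = C1/cos(b)^2


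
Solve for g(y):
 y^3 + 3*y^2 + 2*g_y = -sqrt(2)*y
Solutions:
 g(y) = C1 - y^4/8 - y^3/2 - sqrt(2)*y^2/4


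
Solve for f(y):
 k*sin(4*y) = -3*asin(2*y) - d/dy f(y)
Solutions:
 f(y) = C1 + k*cos(4*y)/4 - 3*y*asin(2*y) - 3*sqrt(1 - 4*y^2)/2


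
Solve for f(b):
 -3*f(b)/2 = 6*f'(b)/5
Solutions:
 f(b) = C1*exp(-5*b/4)


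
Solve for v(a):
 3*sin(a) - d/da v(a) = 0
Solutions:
 v(a) = C1 - 3*cos(a)


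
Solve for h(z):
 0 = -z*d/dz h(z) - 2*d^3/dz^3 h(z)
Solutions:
 h(z) = C1 + Integral(C2*airyai(-2^(2/3)*z/2) + C3*airybi(-2^(2/3)*z/2), z)


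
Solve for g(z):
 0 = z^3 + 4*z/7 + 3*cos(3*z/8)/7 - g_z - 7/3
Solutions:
 g(z) = C1 + z^4/4 + 2*z^2/7 - 7*z/3 + 8*sin(3*z/8)/7


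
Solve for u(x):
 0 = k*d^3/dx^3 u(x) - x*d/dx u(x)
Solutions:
 u(x) = C1 + Integral(C2*airyai(x*(1/k)^(1/3)) + C3*airybi(x*(1/k)^(1/3)), x)


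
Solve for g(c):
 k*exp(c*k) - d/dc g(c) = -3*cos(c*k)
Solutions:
 g(c) = C1 + exp(c*k) + 3*sin(c*k)/k


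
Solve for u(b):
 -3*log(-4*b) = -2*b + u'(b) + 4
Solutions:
 u(b) = C1 + b^2 - 3*b*log(-b) + b*(-6*log(2) - 1)


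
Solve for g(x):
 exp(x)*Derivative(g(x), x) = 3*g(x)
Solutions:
 g(x) = C1*exp(-3*exp(-x))


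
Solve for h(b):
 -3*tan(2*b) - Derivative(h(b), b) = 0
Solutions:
 h(b) = C1 + 3*log(cos(2*b))/2


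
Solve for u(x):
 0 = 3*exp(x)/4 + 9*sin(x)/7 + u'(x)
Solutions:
 u(x) = C1 - 3*exp(x)/4 + 9*cos(x)/7


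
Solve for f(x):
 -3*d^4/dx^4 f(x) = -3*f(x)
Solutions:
 f(x) = C1*exp(-x) + C2*exp(x) + C3*sin(x) + C4*cos(x)


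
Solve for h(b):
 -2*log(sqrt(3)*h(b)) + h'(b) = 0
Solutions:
 -Integral(1/(2*log(_y) + log(3)), (_y, h(b))) = C1 - b


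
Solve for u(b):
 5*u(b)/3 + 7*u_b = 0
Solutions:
 u(b) = C1*exp(-5*b/21)


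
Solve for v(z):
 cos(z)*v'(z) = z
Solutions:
 v(z) = C1 + Integral(z/cos(z), z)


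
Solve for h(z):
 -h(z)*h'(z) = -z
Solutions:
 h(z) = -sqrt(C1 + z^2)
 h(z) = sqrt(C1 + z^2)


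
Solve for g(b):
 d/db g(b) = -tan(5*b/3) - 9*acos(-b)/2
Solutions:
 g(b) = C1 - 9*b*acos(-b)/2 - 9*sqrt(1 - b^2)/2 + 3*log(cos(5*b/3))/5


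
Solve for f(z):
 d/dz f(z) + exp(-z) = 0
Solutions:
 f(z) = C1 + exp(-z)


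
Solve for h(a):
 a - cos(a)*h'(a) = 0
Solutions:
 h(a) = C1 + Integral(a/cos(a), a)


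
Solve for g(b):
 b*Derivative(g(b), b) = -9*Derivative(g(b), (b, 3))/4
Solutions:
 g(b) = C1 + Integral(C2*airyai(-2^(2/3)*3^(1/3)*b/3) + C3*airybi(-2^(2/3)*3^(1/3)*b/3), b)


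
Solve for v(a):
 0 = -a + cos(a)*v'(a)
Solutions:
 v(a) = C1 + Integral(a/cos(a), a)


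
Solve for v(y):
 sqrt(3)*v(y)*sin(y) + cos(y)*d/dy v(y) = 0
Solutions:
 v(y) = C1*cos(y)^(sqrt(3))


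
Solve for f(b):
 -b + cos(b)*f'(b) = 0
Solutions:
 f(b) = C1 + Integral(b/cos(b), b)


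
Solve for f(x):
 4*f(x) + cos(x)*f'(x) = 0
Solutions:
 f(x) = C1*(sin(x)^2 - 2*sin(x) + 1)/(sin(x)^2 + 2*sin(x) + 1)


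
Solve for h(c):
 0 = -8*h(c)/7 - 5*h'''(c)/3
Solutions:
 h(c) = C3*exp(-2*3^(1/3)*35^(2/3)*c/35) + (C1*sin(3^(5/6)*35^(2/3)*c/35) + C2*cos(3^(5/6)*35^(2/3)*c/35))*exp(3^(1/3)*35^(2/3)*c/35)


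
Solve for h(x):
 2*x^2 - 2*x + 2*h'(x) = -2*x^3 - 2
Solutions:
 h(x) = C1 - x^4/4 - x^3/3 + x^2/2 - x


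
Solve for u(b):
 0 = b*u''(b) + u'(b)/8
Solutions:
 u(b) = C1 + C2*b^(7/8)


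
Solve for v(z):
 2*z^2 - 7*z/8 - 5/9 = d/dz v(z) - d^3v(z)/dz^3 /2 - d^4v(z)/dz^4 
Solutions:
 v(z) = C1 + C2*exp(-z*((6*sqrt(318) + 107)^(-1/3) + 2 + (6*sqrt(318) + 107)^(1/3))/12)*sin(sqrt(3)*z*(-(6*sqrt(318) + 107)^(1/3) + (6*sqrt(318) + 107)^(-1/3))/12) + C3*exp(-z*((6*sqrt(318) + 107)^(-1/3) + 2 + (6*sqrt(318) + 107)^(1/3))/12)*cos(sqrt(3)*z*(-(6*sqrt(318) + 107)^(1/3) + (6*sqrt(318) + 107)^(-1/3))/12) + C4*exp(z*(-1 + (6*sqrt(318) + 107)^(-1/3) + (6*sqrt(318) + 107)^(1/3))/6) + 2*z^3/3 - 7*z^2/16 + 13*z/9


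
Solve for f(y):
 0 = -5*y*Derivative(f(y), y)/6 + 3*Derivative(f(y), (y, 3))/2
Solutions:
 f(y) = C1 + Integral(C2*airyai(15^(1/3)*y/3) + C3*airybi(15^(1/3)*y/3), y)


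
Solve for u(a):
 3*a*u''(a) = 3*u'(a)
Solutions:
 u(a) = C1 + C2*a^2


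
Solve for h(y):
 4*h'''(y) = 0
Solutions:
 h(y) = C1 + C2*y + C3*y^2


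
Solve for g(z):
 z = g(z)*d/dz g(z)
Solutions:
 g(z) = -sqrt(C1 + z^2)
 g(z) = sqrt(C1 + z^2)


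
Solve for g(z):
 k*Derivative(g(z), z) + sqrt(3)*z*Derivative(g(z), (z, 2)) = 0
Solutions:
 g(z) = C1 + z^(-sqrt(3)*re(k)/3 + 1)*(C2*sin(sqrt(3)*log(z)*Abs(im(k))/3) + C3*cos(sqrt(3)*log(z)*im(k)/3))


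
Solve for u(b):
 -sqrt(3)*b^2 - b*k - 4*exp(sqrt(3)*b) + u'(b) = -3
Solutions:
 u(b) = C1 + sqrt(3)*b^3/3 + b^2*k/2 - 3*b + 4*sqrt(3)*exp(sqrt(3)*b)/3


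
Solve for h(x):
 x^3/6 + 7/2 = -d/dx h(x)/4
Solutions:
 h(x) = C1 - x^4/6 - 14*x


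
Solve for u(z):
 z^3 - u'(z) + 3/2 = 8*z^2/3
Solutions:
 u(z) = C1 + z^4/4 - 8*z^3/9 + 3*z/2


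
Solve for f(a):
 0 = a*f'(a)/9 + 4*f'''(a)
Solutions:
 f(a) = C1 + Integral(C2*airyai(-6^(1/3)*a/6) + C3*airybi(-6^(1/3)*a/6), a)


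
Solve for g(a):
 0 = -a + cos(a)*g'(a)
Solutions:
 g(a) = C1 + Integral(a/cos(a), a)


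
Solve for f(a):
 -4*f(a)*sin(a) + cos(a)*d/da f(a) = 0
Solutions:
 f(a) = C1/cos(a)^4


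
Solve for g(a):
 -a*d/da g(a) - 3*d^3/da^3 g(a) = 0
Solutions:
 g(a) = C1 + Integral(C2*airyai(-3^(2/3)*a/3) + C3*airybi(-3^(2/3)*a/3), a)


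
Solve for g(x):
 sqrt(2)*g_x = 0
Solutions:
 g(x) = C1


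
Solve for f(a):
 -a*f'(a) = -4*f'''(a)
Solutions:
 f(a) = C1 + Integral(C2*airyai(2^(1/3)*a/2) + C3*airybi(2^(1/3)*a/2), a)


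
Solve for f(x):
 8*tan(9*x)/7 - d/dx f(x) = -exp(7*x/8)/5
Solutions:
 f(x) = C1 + 8*exp(7*x/8)/35 - 8*log(cos(9*x))/63


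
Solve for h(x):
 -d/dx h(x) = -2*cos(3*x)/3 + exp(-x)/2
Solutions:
 h(x) = C1 + 2*sin(3*x)/9 + exp(-x)/2


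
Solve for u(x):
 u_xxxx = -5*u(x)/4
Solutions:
 u(x) = (C1*sin(5^(1/4)*x/2) + C2*cos(5^(1/4)*x/2))*exp(-5^(1/4)*x/2) + (C3*sin(5^(1/4)*x/2) + C4*cos(5^(1/4)*x/2))*exp(5^(1/4)*x/2)


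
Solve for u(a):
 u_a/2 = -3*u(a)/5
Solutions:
 u(a) = C1*exp(-6*a/5)


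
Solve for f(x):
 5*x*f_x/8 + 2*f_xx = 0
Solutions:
 f(x) = C1 + C2*erf(sqrt(10)*x/8)


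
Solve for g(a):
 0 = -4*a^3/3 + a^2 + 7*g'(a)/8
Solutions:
 g(a) = C1 + 8*a^4/21 - 8*a^3/21


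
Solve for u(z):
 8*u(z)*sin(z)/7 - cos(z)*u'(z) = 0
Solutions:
 u(z) = C1/cos(z)^(8/7)


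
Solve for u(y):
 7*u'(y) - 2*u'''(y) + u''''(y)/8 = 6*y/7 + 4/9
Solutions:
 u(y) = C1 + C2*exp(2*y) + C3*exp(y*(7 - sqrt(77))) + C4*exp(y*(7 + sqrt(77))) + 3*y^2/49 + 4*y/63


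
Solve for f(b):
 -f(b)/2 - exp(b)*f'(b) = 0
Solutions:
 f(b) = C1*exp(exp(-b)/2)


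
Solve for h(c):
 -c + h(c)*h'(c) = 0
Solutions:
 h(c) = -sqrt(C1 + c^2)
 h(c) = sqrt(C1 + c^2)


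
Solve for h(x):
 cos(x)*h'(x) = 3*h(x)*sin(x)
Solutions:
 h(x) = C1/cos(x)^3


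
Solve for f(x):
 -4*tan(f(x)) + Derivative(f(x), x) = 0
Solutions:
 f(x) = pi - asin(C1*exp(4*x))
 f(x) = asin(C1*exp(4*x))


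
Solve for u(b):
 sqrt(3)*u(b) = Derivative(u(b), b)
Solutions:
 u(b) = C1*exp(sqrt(3)*b)


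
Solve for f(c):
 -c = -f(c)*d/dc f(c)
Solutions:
 f(c) = -sqrt(C1 + c^2)
 f(c) = sqrt(C1 + c^2)


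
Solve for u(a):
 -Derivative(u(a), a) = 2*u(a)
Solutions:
 u(a) = C1*exp(-2*a)


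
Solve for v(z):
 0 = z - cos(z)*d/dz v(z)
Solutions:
 v(z) = C1 + Integral(z/cos(z), z)


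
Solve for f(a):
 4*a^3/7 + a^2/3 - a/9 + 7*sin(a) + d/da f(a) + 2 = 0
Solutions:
 f(a) = C1 - a^4/7 - a^3/9 + a^2/18 - 2*a + 7*cos(a)


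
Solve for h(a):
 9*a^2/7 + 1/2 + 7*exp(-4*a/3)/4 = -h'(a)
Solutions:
 h(a) = C1 - 3*a^3/7 - a/2 + 21*exp(-4*a/3)/16


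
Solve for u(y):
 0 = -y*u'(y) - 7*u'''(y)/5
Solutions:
 u(y) = C1 + Integral(C2*airyai(-5^(1/3)*7^(2/3)*y/7) + C3*airybi(-5^(1/3)*7^(2/3)*y/7), y)


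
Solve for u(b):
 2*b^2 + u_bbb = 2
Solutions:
 u(b) = C1 + C2*b + C3*b^2 - b^5/30 + b^3/3


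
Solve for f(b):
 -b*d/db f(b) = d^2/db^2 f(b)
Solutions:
 f(b) = C1 + C2*erf(sqrt(2)*b/2)


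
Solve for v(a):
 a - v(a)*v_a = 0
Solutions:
 v(a) = -sqrt(C1 + a^2)
 v(a) = sqrt(C1 + a^2)


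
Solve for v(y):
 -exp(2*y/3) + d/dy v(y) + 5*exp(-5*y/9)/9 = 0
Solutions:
 v(y) = C1 + 3*exp(2*y/3)/2 + exp(-5*y/9)


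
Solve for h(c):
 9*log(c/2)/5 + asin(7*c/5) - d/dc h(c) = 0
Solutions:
 h(c) = C1 + 9*c*log(c)/5 + c*asin(7*c/5) - 9*c/5 - 9*c*log(2)/5 + sqrt(25 - 49*c^2)/7


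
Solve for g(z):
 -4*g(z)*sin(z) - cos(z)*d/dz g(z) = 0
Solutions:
 g(z) = C1*cos(z)^4


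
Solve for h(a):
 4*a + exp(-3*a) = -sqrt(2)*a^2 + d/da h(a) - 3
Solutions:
 h(a) = C1 + sqrt(2)*a^3/3 + 2*a^2 + 3*a - exp(-3*a)/3


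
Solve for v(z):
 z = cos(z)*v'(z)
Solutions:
 v(z) = C1 + Integral(z/cos(z), z)


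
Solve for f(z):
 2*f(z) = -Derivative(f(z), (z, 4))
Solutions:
 f(z) = (C1*sin(2^(3/4)*z/2) + C2*cos(2^(3/4)*z/2))*exp(-2^(3/4)*z/2) + (C3*sin(2^(3/4)*z/2) + C4*cos(2^(3/4)*z/2))*exp(2^(3/4)*z/2)


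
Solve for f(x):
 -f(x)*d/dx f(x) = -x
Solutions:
 f(x) = -sqrt(C1 + x^2)
 f(x) = sqrt(C1 + x^2)


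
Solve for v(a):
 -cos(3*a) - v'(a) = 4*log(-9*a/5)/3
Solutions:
 v(a) = C1 - 4*a*log(-a)/3 - 3*a*log(3) + a*log(15)/3 + 4*a/3 + a*log(5) - sin(3*a)/3


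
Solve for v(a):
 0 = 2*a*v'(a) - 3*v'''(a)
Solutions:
 v(a) = C1 + Integral(C2*airyai(2^(1/3)*3^(2/3)*a/3) + C3*airybi(2^(1/3)*3^(2/3)*a/3), a)


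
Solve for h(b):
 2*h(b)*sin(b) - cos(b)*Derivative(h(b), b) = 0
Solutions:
 h(b) = C1/cos(b)^2


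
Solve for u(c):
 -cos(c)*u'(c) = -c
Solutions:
 u(c) = C1 + Integral(c/cos(c), c)


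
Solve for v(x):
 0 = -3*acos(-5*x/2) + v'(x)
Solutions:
 v(x) = C1 + 3*x*acos(-5*x/2) + 3*sqrt(4 - 25*x^2)/5


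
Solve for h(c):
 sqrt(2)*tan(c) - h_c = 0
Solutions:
 h(c) = C1 - sqrt(2)*log(cos(c))


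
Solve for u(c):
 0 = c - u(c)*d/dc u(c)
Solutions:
 u(c) = -sqrt(C1 + c^2)
 u(c) = sqrt(C1 + c^2)


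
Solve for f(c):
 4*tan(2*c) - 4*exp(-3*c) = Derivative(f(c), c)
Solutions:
 f(c) = C1 + log(tan(2*c)^2 + 1) + 4*exp(-3*c)/3


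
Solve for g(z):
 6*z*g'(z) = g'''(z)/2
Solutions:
 g(z) = C1 + Integral(C2*airyai(12^(1/3)*z) + C3*airybi(12^(1/3)*z), z)


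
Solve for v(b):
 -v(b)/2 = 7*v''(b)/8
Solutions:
 v(b) = C1*sin(2*sqrt(7)*b/7) + C2*cos(2*sqrt(7)*b/7)


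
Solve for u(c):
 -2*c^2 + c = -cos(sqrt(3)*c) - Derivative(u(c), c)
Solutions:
 u(c) = C1 + 2*c^3/3 - c^2/2 - sqrt(3)*sin(sqrt(3)*c)/3


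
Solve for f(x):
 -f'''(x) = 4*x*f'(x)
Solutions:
 f(x) = C1 + Integral(C2*airyai(-2^(2/3)*x) + C3*airybi(-2^(2/3)*x), x)


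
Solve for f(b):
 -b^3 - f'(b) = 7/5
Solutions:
 f(b) = C1 - b^4/4 - 7*b/5


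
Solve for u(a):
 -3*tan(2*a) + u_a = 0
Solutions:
 u(a) = C1 - 3*log(cos(2*a))/2


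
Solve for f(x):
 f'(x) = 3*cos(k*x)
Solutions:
 f(x) = C1 + 3*sin(k*x)/k


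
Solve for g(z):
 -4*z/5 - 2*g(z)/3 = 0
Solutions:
 g(z) = -6*z/5


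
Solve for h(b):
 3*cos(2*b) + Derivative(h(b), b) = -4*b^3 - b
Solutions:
 h(b) = C1 - b^4 - b^2/2 - 3*sin(2*b)/2


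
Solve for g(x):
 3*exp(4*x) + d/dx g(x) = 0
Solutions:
 g(x) = C1 - 3*exp(4*x)/4


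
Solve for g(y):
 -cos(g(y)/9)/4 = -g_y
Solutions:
 -y/4 - 9*log(sin(g(y)/9) - 1)/2 + 9*log(sin(g(y)/9) + 1)/2 = C1


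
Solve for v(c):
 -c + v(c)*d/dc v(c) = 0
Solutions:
 v(c) = -sqrt(C1 + c^2)
 v(c) = sqrt(C1 + c^2)


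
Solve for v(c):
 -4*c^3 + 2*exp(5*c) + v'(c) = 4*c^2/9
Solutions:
 v(c) = C1 + c^4 + 4*c^3/27 - 2*exp(5*c)/5


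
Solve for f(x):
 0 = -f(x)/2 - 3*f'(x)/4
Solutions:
 f(x) = C1*exp(-2*x/3)


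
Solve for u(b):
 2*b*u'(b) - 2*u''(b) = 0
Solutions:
 u(b) = C1 + C2*erfi(sqrt(2)*b/2)


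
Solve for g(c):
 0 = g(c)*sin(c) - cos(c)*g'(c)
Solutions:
 g(c) = C1/cos(c)


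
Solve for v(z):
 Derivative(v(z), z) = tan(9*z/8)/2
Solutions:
 v(z) = C1 - 4*log(cos(9*z/8))/9


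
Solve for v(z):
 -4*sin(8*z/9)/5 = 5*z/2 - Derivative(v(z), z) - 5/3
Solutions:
 v(z) = C1 + 5*z^2/4 - 5*z/3 - 9*cos(8*z/9)/10
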